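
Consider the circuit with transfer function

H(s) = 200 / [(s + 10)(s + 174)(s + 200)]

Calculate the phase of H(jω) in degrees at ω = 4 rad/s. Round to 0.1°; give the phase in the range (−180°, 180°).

At s = jω = j4:
pole (s+10): 10 + j4 → |·| = √(10²+4²) = √116 ≈ 10.77, ∠ = arctan(4/10) ≈ 21.80°
pole (s+174): 174 + j4 → |·| = √(174²+4²) = √30292 ≈ 174.05, ∠ = arctan(4/174) ≈ 1.32°
pole (s+200): 200 + j4 → |·| = √(200²+4²) = √40016 ≈ 200.04, ∠ = arctan(4/200) ≈ 1.15°
∠H = 0.00° − 24.27° = -24.27°

-24.3°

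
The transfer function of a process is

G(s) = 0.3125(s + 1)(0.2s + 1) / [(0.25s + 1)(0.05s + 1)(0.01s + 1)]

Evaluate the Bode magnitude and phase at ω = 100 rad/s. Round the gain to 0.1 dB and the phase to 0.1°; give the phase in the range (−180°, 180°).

10.8 dB, -34.8°

At ω = 100 rad/s:
zero (1 + j100·1) = 1 + j100 → |·| ≈ 100, ∠ ≈ 89.43°
zero (1 + j100·0.2) = 1 + j20 → |·| ≈ 20.025, ∠ ≈ 87.14°
pole (1 + j100·0.25) = 1 + j25 → |·| ≈ 25.02, ∠ ≈ 87.71°
pole (1 + j100·0.05) = 1 + j5 → |·| ≈ 5.099, ∠ ≈ 78.69°
pole (1 + j100·0.01) = 1 + j1 → |·| ≈ 1.4142, ∠ ≈ 45.00°
|G| = 0.3125 · 100 · 20.025 / (25.02 · 5.099 · 1.4142) ≈ 3.4685
Gain = 20 log₁₀(3.4685) ≈ 10.80 dB
∠G = (89.43° + 87.14°) − (87.71° + 78.69° + 45.00°) = -34.83°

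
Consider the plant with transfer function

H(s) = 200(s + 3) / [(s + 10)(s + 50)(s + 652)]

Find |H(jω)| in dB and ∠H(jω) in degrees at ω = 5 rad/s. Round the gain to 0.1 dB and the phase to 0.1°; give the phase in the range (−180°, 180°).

-49.9 dB, 26.3°

At s = jω = j5:
zero (s+3): 3 + j5 → |·| = √(3²+5²) = √34 ≈ 5.831, ∠ = arctan(5/3) ≈ 59.04°
pole (s+10): 10 + j5 → |·| = √(10²+5²) = √125 ≈ 11.18, ∠ = arctan(5/10) ≈ 26.57°
pole (s+50): 50 + j5 → |·| = √(50²+5²) = √2525 ≈ 50.249, ∠ = arctan(5/50) ≈ 5.71°
pole (s+652): 652 + j5 → |·| = √(652²+5²) = √425129 ≈ 652.02, ∠ = arctan(5/652) ≈ 0.44°
|H| = 200 · 5.831 / 3.6629e+05 ≈ 0.0031838
Gain = 20 log₁₀(0.0031838) ≈ -49.94 dB
∠H = 59.04° − 32.72° = 26.32°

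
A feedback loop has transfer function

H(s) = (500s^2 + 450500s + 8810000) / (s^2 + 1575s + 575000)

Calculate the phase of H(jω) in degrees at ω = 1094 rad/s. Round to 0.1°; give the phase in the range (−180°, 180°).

Substitute s = j1094:
Numerator: 500(j1094)^2 + 450500(j1094) + 8810000 = -589608000 + j492847000
Denominator: (j1094)^2 + 1575(j1094) + 575000 = -621836 + j1723050
|N| = √(589608000² + 492847000²) ≈ 7.6846e+08, ∠N ≈ 140.11°
|D| = √(621836² + 1723050²) ≈ 1.8318e+06, ∠D ≈ 109.84°
∠H = 140.11° − 109.84° = 30.27°

30.3°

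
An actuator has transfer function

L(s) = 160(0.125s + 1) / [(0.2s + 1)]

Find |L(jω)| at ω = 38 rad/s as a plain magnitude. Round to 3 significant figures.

101

At ω = 38 rad/s:
zero (1 + j38·0.125) = 1 + j4.75 → |·| ≈ 4.8541, ∠ ≈ 78.11°
pole (1 + j38·0.2) = 1 + j7.6 → |·| ≈ 7.6655, ∠ ≈ 82.50°
|L| = 160 · 4.8541 / (7.6655) ≈ 101.32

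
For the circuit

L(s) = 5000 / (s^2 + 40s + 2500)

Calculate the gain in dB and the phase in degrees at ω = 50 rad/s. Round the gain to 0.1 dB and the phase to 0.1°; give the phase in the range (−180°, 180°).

8.0 dB, -90.0°

At s = jω = j50:
quadratic: (j50)² + 40·j50 + 2500 = 0 + j2000 → |·| ≈ 2000, ∠ ≈ 90.00°
|L| = 5000 / 2000 ≈ 2.5
Gain = 20 log₁₀(2.5) ≈ 7.96 dB
∠L = 0.00° − 90.00° = -90.00°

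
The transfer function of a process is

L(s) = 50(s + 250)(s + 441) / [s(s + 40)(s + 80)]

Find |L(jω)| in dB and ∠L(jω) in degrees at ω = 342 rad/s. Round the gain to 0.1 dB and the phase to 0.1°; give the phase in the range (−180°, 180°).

-10.9 dB, -158.5°

At s = jω = j342:
zero (s+250): 250 + j342 → |·| = √(250²+342²) = √179464 ≈ 423.63, ∠ = arctan(342/250) ≈ 53.83°
zero (s+441): 441 + j342 → |·| = √(441²+342²) = √311445 ≈ 558.07, ∠ = arctan(342/441) ≈ 37.79°
pole (s+40): 40 + j342 → |·| = √(40²+342²) = √118564 ≈ 344.33, ∠ = arctan(342/40) ≈ 83.33°
pole (s+80): 80 + j342 → |·| = √(80²+342²) = √123364 ≈ 351.23, ∠ = arctan(342/80) ≈ 76.83°
pole at origin: |s| = 342, ∠ = 90.00° (in denominator)
|L| = 50 · 2.3642e+05 / 4.1361e+07 ≈ 0.2858
Gain = 20 log₁₀(0.2858) ≈ -10.88 dB
∠L = 91.62° − 250.16° = -158.54°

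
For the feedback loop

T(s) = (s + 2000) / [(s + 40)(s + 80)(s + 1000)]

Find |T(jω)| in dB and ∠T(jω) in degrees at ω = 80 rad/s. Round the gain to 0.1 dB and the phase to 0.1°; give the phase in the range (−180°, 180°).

At s = jω = j80:
zero (s+2000): 2000 + j80 → |·| = √(2000²+80²) = √4006400 ≈ 2001.6, ∠ = arctan(80/2000) ≈ 2.29°
pole (s+40): 40 + j80 → |·| = √(40²+80²) = √8000 ≈ 89.443, ∠ = arctan(80/40) ≈ 63.43°
pole (s+80): 80 + j80 → |·| = √(80²+80²) = √12800 ≈ 113.14, ∠ = arctan(80/80) ≈ 45.00°
pole (s+1000): 1000 + j80 → |·| = √(1000²+80²) = √1006400 ≈ 1003.2, ∠ = arctan(80/1000) ≈ 4.57°
|T| = 1 · 2001.6 / 1.0152e+07 ≈ 0.00019716
Gain = 20 log₁₀(0.00019716) ≈ -74.10 dB
∠T = 2.29° − 113.00° = -110.71°

-74.1 dB, -110.7°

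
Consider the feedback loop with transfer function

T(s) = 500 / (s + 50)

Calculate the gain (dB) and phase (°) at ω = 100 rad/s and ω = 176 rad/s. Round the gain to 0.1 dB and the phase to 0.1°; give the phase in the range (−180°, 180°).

ω = 100: 13.0 dB, -63.4°; ω = 176: 8.7 dB, -74.1°

Substitute s = j100:
Numerator: 500 = 500 + j0
Denominator: (j100) + 50 = 50 + j100
|N| = √(500² + 0²) ≈ 500, ∠N ≈ 0.00°
|D| = √(50² + 100²) ≈ 111.8, ∠D ≈ 63.43°
|T| = 500 / 111.8 ≈ 4.4723
Gain = 20 log₁₀(4.4723) ≈ 13.01 dB
∠T = 0.00° − 63.43° = -63.43°

Substitute s = j176:
Numerator: 500 = 500 + j0
Denominator: (j176) + 50 = 50 + j176
|N| = √(500² + 0²) ≈ 500, ∠N ≈ 0.00°
|D| = √(50² + 176²) ≈ 182.96, ∠D ≈ 74.14°
|T| = 500 / 182.96 ≈ 2.7328
Gain = 20 log₁₀(2.7328) ≈ 8.73 dB
∠T = 0.00° − 74.14° = -74.14°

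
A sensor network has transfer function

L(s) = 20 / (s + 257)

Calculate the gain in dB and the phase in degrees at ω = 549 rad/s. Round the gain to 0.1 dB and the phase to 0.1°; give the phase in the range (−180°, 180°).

-29.6 dB, -64.9°

Substitute s = j549:
Numerator: 20 = 20 + j0
Denominator: (j549) + 257 = 257 + j549
|N| = √(20² + 0²) ≈ 20, ∠N ≈ 0.00°
|D| = √(257² + 549²) ≈ 606.18, ∠D ≈ 64.91°
|L| = 20 / 606.18 ≈ 0.032994
Gain = 20 log₁₀(0.032994) ≈ -29.63 dB
∠L = 0.00° − 64.91° = -64.91°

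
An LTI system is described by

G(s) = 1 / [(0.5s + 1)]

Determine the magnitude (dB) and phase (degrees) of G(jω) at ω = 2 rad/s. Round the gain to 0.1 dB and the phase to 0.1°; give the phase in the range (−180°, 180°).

-3.0 dB, -45.0°

At ω = 2 rad/s:
pole (1 + j2·0.5) = 1 + j1 → |·| ≈ 1.4142, ∠ ≈ 45.00°
|G| = 1 · 1 / (1.4142) ≈ 0.70711
Gain = 20 log₁₀(0.70711) ≈ -3.01 dB
∠G = (0°) − (45.00°) = -45.00°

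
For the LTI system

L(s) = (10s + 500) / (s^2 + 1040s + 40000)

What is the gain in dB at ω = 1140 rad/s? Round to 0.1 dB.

Substitute s = j1140:
Numerator: 10(j1140) + 500 = 500 + j11400
Denominator: (j1140)^2 + 1040(j1140) + 40000 = -1259600 + j1185600
|N| = √(500² + 11400²) ≈ 11411, ∠N ≈ 87.49°
|D| = √(1259600² + 1185600²) ≈ 1.7298e+06, ∠D ≈ 136.73°
|L| = 11411 / 1.7298e+06 ≈ 0.0065967
Gain = 20 log₁₀(0.0065967) ≈ -43.61 dB

-43.6 dB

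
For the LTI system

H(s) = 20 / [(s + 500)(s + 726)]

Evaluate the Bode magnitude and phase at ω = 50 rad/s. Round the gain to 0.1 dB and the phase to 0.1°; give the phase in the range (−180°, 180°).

-85.2 dB, -9.7°

At s = jω = j50:
pole (s+500): 500 + j50 → |·| = √(500²+50²) = √252500 ≈ 502.49, ∠ = arctan(50/500) ≈ 5.71°
pole (s+726): 726 + j50 → |·| = √(726²+50²) = √529576 ≈ 727.72, ∠ = arctan(50/726) ≈ 3.94°
|H| = 20 / 3.6567e+05 ≈ 5.4694e-05
Gain = 20 log₁₀(5.4694e-05) ≈ -85.24 dB
∠H = 0.00° − 9.65° = -9.65°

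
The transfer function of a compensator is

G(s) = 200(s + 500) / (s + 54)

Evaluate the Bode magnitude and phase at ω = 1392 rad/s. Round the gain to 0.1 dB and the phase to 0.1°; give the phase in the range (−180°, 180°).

At s = jω = j1392:
zero (s+500): 500 + j1392 → |·| = √(500²+1392²) = √2187664 ≈ 1479.1, ∠ = arctan(1392/500) ≈ 70.24°
pole (s+54): 54 + j1392 → |·| = √(54²+1392²) = √1940580 ≈ 1393, ∠ = arctan(1392/54) ≈ 87.78°
|G| = 200 · 1479.1 / 1393 ≈ 212.36
Gain = 20 log₁₀(212.36) ≈ 46.54 dB
∠G = 70.24° − 87.78° = -17.54°

46.5 dB, -17.5°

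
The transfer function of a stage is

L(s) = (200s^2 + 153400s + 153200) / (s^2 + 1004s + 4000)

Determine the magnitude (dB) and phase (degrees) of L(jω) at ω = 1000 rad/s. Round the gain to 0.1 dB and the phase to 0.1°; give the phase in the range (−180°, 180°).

Substitute s = j1000:
Numerator: 200(j1000)^2 + 153400(j1000) + 153200 = -199846800 + j153400000
Denominator: (j1000)^2 + 1004(j1000) + 4000 = -996000 + j1004000
|N| = √(199846800² + 153400000²) ≈ 2.5193e+08, ∠N ≈ 142.49°
|D| = √(996000² + 1004000²) ≈ 1.4142e+06, ∠D ≈ 134.77°
|L| = 2.5193e+08 / 1.4142e+06 ≈ 178.14
Gain = 20 log₁₀(178.14) ≈ 45.02 dB
∠L = 142.49° − 134.77° = 7.72°

45.0 dB, 7.7°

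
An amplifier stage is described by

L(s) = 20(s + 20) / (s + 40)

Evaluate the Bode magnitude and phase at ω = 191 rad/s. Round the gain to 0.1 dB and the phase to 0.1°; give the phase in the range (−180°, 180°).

25.9 dB, 5.9°

At s = jω = j191:
zero (s+20): 20 + j191 → |·| = √(20²+191²) = √36881 ≈ 192.04, ∠ = arctan(191/20) ≈ 84.02°
pole (s+40): 40 + j191 → |·| = √(40²+191²) = √38081 ≈ 195.14, ∠ = arctan(191/40) ≈ 78.17°
|L| = 20 · 192.04 / 195.14 ≈ 19.682
Gain = 20 log₁₀(19.682) ≈ 25.88 dB
∠L = 84.02° − 78.17° = 5.85°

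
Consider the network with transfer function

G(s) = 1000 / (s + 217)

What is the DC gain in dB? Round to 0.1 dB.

13.3 dB

G(0) = 1000 / 217 ≈ 4.6083
20 log₁₀(4.6083) ≈ 13.27 dB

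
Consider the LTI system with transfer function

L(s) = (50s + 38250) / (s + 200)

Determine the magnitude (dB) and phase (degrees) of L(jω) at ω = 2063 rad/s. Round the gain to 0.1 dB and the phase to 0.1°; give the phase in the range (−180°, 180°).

34.5 dB, -14.8°

Substitute s = j2063:
Numerator: 50(j2063) + 38250 = 38250 + j103150
Denominator: (j2063) + 200 = 200 + j2063
|N| = √(38250² + 103150²) ≈ 1.1001e+05, ∠N ≈ 69.65°
|D| = √(200² + 2063²) ≈ 2072.7, ∠D ≈ 84.46°
|L| = 1.1001e+05 / 2072.7 ≈ 53.076
Gain = 20 log₁₀(53.076) ≈ 34.50 dB
∠L = 69.65° − 84.46° = -14.81°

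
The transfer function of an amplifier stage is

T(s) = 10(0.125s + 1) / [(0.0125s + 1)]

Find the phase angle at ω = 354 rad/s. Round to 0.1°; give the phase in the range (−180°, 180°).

11.4°

At ω = 354 rad/s:
zero (1 + j354·0.125) = 1 + j44.25 → |·| ≈ 44.261, ∠ ≈ 88.71°
pole (1 + j354·0.0125) = 1 + j4.425 → |·| ≈ 4.5366, ∠ ≈ 77.27°
∠T = (88.71°) − (77.27°) = 11.44°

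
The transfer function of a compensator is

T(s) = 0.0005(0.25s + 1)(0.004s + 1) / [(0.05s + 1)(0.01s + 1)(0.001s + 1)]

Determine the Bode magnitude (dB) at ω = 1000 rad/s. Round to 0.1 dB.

At ω = 1000 rad/s:
zero (1 + j1000·0.25) = 1 + j250 → |·| ≈ 250, ∠ ≈ 89.77°
zero (1 + j1000·0.004) = 1 + j4 → |·| ≈ 4.1231, ∠ ≈ 75.96°
pole (1 + j1000·0.05) = 1 + j50 → |·| ≈ 50.01, ∠ ≈ 88.85°
pole (1 + j1000·0.01) = 1 + j10 → |·| ≈ 10.05, ∠ ≈ 84.29°
pole (1 + j1000·0.001) = 1 + j1 → |·| ≈ 1.4142, ∠ ≈ 45.00°
|T| = 0.0005 · 250 · 4.1231 / (50.01 · 10.05 · 1.4142) ≈ 0.0007251
Gain = 20 log₁₀(0.0007251) ≈ -62.79 dB

-62.8 dB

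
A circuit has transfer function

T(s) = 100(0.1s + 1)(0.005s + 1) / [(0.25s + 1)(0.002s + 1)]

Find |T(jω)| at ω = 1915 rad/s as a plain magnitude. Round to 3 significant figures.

At ω = 1915 rad/s:
zero (1 + j1915·0.1) = 1 + j191.5 → |·| ≈ 191.5, ∠ ≈ 89.70°
zero (1 + j1915·0.005) = 1 + j9.575 → |·| ≈ 9.6271, ∠ ≈ 84.04°
pole (1 + j1915·0.25) = 1 + j478.75 → |·| ≈ 478.75, ∠ ≈ 89.88°
pole (1 + j1915·0.002) = 1 + j3.83 → |·| ≈ 3.9584, ∠ ≈ 75.37°
|T| = 100 · 191.5 · 9.6271 / (478.75 · 3.9584) ≈ 97.283

97.3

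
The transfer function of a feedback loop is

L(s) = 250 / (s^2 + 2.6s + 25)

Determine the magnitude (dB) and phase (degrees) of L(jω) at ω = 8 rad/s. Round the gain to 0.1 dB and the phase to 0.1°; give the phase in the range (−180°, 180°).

15.1 dB, -151.9°

At s = jω = j8:
quadratic: (j8)² + 2.6·j8 + 25 = -39 + j20.8 → |·| ≈ 44.2, ∠ ≈ 151.93°
|L| = 250 / 44.2 ≈ 5.6561
Gain = 20 log₁₀(5.6561) ≈ 15.05 dB
∠L = 0.00° − 151.93° = -151.93°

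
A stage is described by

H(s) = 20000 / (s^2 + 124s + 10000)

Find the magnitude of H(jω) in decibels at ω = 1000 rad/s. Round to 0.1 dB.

At s = jω = j1000:
quadratic: (j1000)² + 124·j1000 + 10000 = -990000 + j124000 → |·| ≈ 9.9774e+05, ∠ ≈ 172.86°
|H| = 20000 / 9.9774e+05 ≈ 0.020045
Gain = 20 log₁₀(0.020045) ≈ -33.96 dB

-34.0 dB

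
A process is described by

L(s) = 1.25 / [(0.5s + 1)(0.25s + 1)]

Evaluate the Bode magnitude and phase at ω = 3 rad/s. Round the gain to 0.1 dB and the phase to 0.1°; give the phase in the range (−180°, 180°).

-5.1 dB, -93.2°

At ω = 3 rad/s:
pole (1 + j3·0.5) = 1 + j1.5 → |·| ≈ 1.8028, ∠ ≈ 56.31°
pole (1 + j3·0.25) = 1 + j0.75 → |·| ≈ 1.25, ∠ ≈ 36.87°
|L| = 1.25 · 1 / (1.8028 · 1.25) ≈ 0.55469
Gain = 20 log₁₀(0.55469) ≈ -5.12 dB
∠L = (0°) − (56.31° + 36.87°) = -93.18°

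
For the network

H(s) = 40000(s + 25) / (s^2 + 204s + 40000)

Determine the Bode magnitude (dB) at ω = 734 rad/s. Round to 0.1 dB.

At s = jω = j734:
zero (s+25): 25 + j734 → |·| = √(25²+734²) = √539381 ≈ 734.43, ∠ = arctan(734/25) ≈ 88.05°
quadratic: (j734)² + 204·j734 + 40000 = -498756 + j149736 → |·| ≈ 5.2075e+05, ∠ ≈ 163.29°
|H| = 40000 · 734.43 / 5.2075e+05 ≈ 56.413
Gain = 20 log₁₀(56.413) ≈ 35.03 dB

35.0 dB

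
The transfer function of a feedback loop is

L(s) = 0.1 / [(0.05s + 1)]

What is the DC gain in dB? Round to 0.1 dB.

L(0) = 0.1 · 1 / 1 = 0.1
20 log₁₀(0.1) ≈ -20.00 dB

-20.0 dB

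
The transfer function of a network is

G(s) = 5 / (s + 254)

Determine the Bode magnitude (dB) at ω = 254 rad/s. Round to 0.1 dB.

-37.1 dB

At s = jω = j254:
pole (s+254): 254 + j254 → |·| = √(254²+254²) = √129032 ≈ 359.21, ∠ = arctan(254/254) ≈ 45.00°
|G| = 5 / 359.21 ≈ 0.013919
Gain = 20 log₁₀(0.013919) ≈ -37.13 dB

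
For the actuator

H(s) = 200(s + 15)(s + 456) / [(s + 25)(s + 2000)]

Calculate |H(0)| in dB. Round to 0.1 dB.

28.7 dB

H(0) = 200·15·456 / (25·2000) = 27.36
20 log₁₀(27.36) ≈ 28.74 dB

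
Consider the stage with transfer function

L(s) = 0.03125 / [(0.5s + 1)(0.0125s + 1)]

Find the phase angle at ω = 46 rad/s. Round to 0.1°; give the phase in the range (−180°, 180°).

At ω = 46 rad/s:
pole (1 + j46·0.5) = 1 + j23 → |·| ≈ 23.022, ∠ ≈ 87.51°
pole (1 + j46·0.0125) = 1 + j0.575 → |·| ≈ 1.1535, ∠ ≈ 29.90°
∠L = (0°) − (87.51° + 29.90°) = -117.41°

-117.4°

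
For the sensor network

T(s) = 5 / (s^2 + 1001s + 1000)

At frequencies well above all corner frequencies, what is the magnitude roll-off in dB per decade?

Each pole contributes −20 dB/decade at high frequency; each zero contributes +20 dB/decade.
Net: 0 zero(s) − 2 pole(s) → -40 dB/decade.

-40 dB/decade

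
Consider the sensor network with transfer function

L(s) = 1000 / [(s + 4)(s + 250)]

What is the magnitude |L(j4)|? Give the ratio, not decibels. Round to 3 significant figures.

0.707

At s = jω = j4:
pole (s+4): 4 + j4 → |·| = √(4²+4²) = √32 ≈ 5.6569, ∠ = arctan(4/4) ≈ 45.00°
pole (s+250): 250 + j4 → |·| = √(250²+4²) = √62516 ≈ 250.03, ∠ = arctan(4/250) ≈ 0.92°
|L| = 1000 / 1414.4 ≈ 0.70701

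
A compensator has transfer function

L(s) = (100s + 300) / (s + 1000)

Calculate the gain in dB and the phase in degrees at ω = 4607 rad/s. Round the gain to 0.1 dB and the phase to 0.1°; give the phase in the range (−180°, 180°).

Substitute s = j4607:
Numerator: 100(j4607) + 300 = 300 + j460700
Denominator: (j4607) + 1000 = 1000 + j4607
|N| = √(300² + 460700²) ≈ 4.607e+05, ∠N ≈ 89.96°
|D| = √(1000² + 4607²) ≈ 4714.3, ∠D ≈ 77.75°
|L| = 4.607e+05 / 4714.3 ≈ 97.724
Gain = 20 log₁₀(97.724) ≈ 39.80 dB
∠L = 89.96° − 77.75° = 12.21°

39.8 dB, 12.2°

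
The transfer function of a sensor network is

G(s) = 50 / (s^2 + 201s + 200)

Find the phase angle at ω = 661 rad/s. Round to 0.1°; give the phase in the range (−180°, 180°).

-163.1°

Substitute s = j661:
Numerator: 50 = 50 + j0
Denominator: (j661)^2 + 201(j661) + 200 = -436721 + j132861
|N| = √(50² + 0²) ≈ 50, ∠N ≈ 0.00°
|D| = √(436721² + 132861²) ≈ 4.5648e+05, ∠D ≈ 163.08°
∠G = 0.00° − 163.08° = -163.08°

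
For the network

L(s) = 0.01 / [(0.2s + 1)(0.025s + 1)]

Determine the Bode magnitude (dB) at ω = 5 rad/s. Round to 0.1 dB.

At ω = 5 rad/s:
pole (1 + j5·0.2) = 1 + j1 → |·| ≈ 1.4142, ∠ ≈ 45.00°
pole (1 + j5·0.025) = 1 + j0.125 → |·| ≈ 1.0078, ∠ ≈ 7.13°
|L| = 0.01 · 1 / (1.4142 · 1.0078) ≈ 0.0070164
Gain = 20 log₁₀(0.0070164) ≈ -43.08 dB

-43.1 dB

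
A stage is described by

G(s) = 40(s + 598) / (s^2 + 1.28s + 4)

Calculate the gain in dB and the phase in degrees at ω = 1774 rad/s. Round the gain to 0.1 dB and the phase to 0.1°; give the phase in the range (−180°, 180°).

-32.5 dB, -108.6°

At s = jω = j1774:
zero (s+598): 598 + j1774 → |·| = √(598²+1774²) = √3504680 ≈ 1872.1, ∠ = arctan(1774/598) ≈ 71.37°
quadratic: (j1774)² + 1.28·j1774 + 4 = -3147072 + j2270.72 → |·| ≈ 3.1471e+06, ∠ ≈ 179.96°
|G| = 40 · 1872.1 / 3.1471e+06 ≈ 0.023795
Gain = 20 log₁₀(0.023795) ≈ -32.47 dB
∠G = 71.37° − 179.96° = -108.59°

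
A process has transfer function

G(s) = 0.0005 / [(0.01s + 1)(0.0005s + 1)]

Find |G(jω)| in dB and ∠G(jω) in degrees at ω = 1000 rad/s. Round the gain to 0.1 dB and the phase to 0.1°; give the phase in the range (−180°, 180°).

At ω = 1000 rad/s:
pole (1 + j1000·0.01) = 1 + j10 → |·| ≈ 10.05, ∠ ≈ 84.29°
pole (1 + j1000·0.0005) = 1 + j0.5 → |·| ≈ 1.118, ∠ ≈ 26.57°
|G| = 0.0005 · 1 / (10.05 · 1.118) ≈ 4.45e-05
Gain = 20 log₁₀(4.45e-05) ≈ -87.03 dB
∠G = (0°) − (84.29° + 26.57°) = -110.86°

-87.0 dB, -110.9°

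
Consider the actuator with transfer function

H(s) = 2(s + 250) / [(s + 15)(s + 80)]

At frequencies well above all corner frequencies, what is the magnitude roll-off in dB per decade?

-20 dB/decade

Each pole contributes −20 dB/decade at high frequency; each zero contributes +20 dB/decade.
Net: 1 zero(s) − 2 pole(s) → -20 dB/decade.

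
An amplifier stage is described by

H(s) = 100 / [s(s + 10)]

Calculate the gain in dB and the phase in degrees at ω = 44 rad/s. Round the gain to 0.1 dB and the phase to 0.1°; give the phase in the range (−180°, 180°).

-26.0 dB, -167.2°

At s = jω = j44:
pole (s+10): 10 + j44 → |·| = √(10²+44²) = √2036 ≈ 45.122, ∠ = arctan(44/10) ≈ 77.20°
pole at origin: |s| = 44, ∠ = 90.00° (in denominator)
|H| = 100 / 1985.4 ≈ 0.050368
Gain = 20 log₁₀(0.050368) ≈ -25.96 dB
∠H = 0.00° − 167.20° = -167.20°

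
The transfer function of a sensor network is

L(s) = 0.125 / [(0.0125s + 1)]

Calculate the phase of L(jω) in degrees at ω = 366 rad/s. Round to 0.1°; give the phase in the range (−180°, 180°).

-77.7°

At ω = 366 rad/s:
pole (1 + j366·0.0125) = 1 + j4.575 → |·| ≈ 4.683, ∠ ≈ 77.67°
∠L = (0°) − (77.67°) = -77.67°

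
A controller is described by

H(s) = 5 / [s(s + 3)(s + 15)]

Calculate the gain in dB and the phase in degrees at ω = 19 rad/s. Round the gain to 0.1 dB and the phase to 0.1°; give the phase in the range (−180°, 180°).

At s = jω = j19:
pole (s+3): 3 + j19 → |·| = √(3²+19²) = √370 ≈ 19.235, ∠ = arctan(19/3) ≈ 81.03°
pole (s+15): 15 + j19 → |·| = √(15²+19²) = √586 ≈ 24.207, ∠ = arctan(19/15) ≈ 51.71°
pole at origin: |s| = 19, ∠ = 90.00° (in denominator)
|H| = 5 / 8846.8 ≈ 0.00056518
Gain = 20 log₁₀(0.00056518) ≈ -64.96 dB
∠H = 0.00° − 222.74° = -222.74° ≡ 137.26° (principal value)

-65.0 dB, 137.3°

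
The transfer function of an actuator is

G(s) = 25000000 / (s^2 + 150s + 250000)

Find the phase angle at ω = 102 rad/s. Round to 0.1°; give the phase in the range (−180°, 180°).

At s = jω = j102:
quadratic: (j102)² + 150·j102 + 250000 = 239596 + j15300 → |·| ≈ 2.4008e+05, ∠ ≈ 3.65°
∠G = 0.00° − 3.65° = -3.65°

-3.7°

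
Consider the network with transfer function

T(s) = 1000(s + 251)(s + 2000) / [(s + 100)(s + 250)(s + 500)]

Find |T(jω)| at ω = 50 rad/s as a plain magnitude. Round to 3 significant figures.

35.7

At s = jω = j50:
zero (s+251): 251 + j50 → |·| = √(251²+50²) = √65501 ≈ 255.93, ∠ = arctan(50/251) ≈ 11.27°
zero (s+2000): 2000 + j50 → |·| = √(2000²+50²) = √4002500 ≈ 2000.6, ∠ = arctan(50/2000) ≈ 1.43°
pole (s+100): 100 + j50 → |·| = √(100²+50²) = √12500 ≈ 111.8, ∠ = arctan(50/100) ≈ 26.57°
pole (s+250): 250 + j50 → |·| = √(250²+50²) = √65000 ≈ 254.95, ∠ = arctan(50/250) ≈ 11.31°
pole (s+500): 500 + j50 → |·| = √(500²+50²) = √252500 ≈ 502.49, ∠ = arctan(50/500) ≈ 5.71°
|T| = 1000 · 5.1201e+05 / 1.4323e+07 ≈ 35.747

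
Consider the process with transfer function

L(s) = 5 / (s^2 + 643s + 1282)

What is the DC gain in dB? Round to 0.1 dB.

-48.2 dB

L(0) = 5 / 1282 ≈ 0.0039002
20 log₁₀(0.0039002) ≈ -48.18 dB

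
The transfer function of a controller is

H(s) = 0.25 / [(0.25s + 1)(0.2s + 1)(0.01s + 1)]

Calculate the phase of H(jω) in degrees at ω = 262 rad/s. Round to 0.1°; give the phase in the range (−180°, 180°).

112.9°

At ω = 262 rad/s:
pole (1 + j262·0.25) = 1 + j65.5 → |·| ≈ 65.508, ∠ ≈ 89.13°
pole (1 + j262·0.2) = 1 + j52.4 → |·| ≈ 52.41, ∠ ≈ 88.91°
pole (1 + j262·0.01) = 1 + j2.62 → |·| ≈ 2.8044, ∠ ≈ 69.11°
∠H = (0°) − (89.13° + 88.91° + 69.11°) = -247.15° ≡ 112.85° (principal value)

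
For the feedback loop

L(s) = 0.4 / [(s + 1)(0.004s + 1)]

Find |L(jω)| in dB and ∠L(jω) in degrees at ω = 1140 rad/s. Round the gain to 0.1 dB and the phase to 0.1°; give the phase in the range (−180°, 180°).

-82.5 dB, -167.6°

At ω = 1140 rad/s:
pole (1 + j1140·1) = 1 + j1140 → |·| ≈ 1140, ∠ ≈ 89.95°
pole (1 + j1140·0.004) = 1 + j4.56 → |·| ≈ 4.6684, ∠ ≈ 77.63°
|L| = 0.4 · 1 / (1140 · 4.6684) ≈ 7.516e-05
Gain = 20 log₁₀(7.516e-05) ≈ -82.48 dB
∠L = (0°) − (89.95° + 77.63°) = -167.58°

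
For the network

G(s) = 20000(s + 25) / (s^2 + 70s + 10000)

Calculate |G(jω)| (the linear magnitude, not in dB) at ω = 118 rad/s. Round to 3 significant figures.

At s = jω = j118:
zero (s+25): 25 + j118 → |·| = √(25²+118²) = √14549 ≈ 120.62, ∠ = arctan(118/25) ≈ 78.04°
quadratic: (j118)² + 70·j118 + 10000 = -3924 + j8260 → |·| ≈ 9144.7, ∠ ≈ 115.41°
|G| = 20000 · 120.62 / 9144.7 ≈ 263.8

264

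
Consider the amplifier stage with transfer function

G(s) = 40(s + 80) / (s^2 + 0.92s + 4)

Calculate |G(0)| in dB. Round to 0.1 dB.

G(0) = 40·80 / 4 = 800
20 log₁₀(800) ≈ 58.06 dB

58.1 dB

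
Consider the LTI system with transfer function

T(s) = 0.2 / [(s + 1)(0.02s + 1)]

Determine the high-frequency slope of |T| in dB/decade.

Each pole contributes −20 dB/decade at high frequency; each zero contributes +20 dB/decade.
Net: 0 zero(s) − 2 pole(s) → -40 dB/decade.

-40 dB/decade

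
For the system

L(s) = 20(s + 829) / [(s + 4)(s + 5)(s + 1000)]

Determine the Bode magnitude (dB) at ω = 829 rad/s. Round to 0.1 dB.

-91.6 dB

At s = jω = j829:
zero (s+829): 829 + j829 → |·| = √(829²+829²) = √1374482 ≈ 1172.4, ∠ = arctan(829/829) ≈ 45.00°
pole (s+4): 4 + j829 → |·| = √(4²+829²) = √687257 ≈ 829.01, ∠ = arctan(829/4) ≈ 89.72°
pole (s+5): 5 + j829 → |·| = √(5²+829²) = √687266 ≈ 829.02, ∠ = arctan(829/5) ≈ 89.65°
pole (s+1000): 1000 + j829 → |·| = √(1000²+829²) = √1687241 ≈ 1298.9, ∠ = arctan(829/1000) ≈ 39.66°
|L| = 20 · 1172.4 / 8.9269e+08 ≈ 2.6267e-05
Gain = 20 log₁₀(2.6267e-05) ≈ -91.61 dB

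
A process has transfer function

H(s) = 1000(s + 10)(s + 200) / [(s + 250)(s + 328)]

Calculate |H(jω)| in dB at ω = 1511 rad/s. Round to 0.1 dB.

At s = jω = j1511:
zero (s+10): 10 + j1511 → |·| = √(10²+1511²) = √2283221 ≈ 1511, ∠ = arctan(1511/10) ≈ 89.62°
zero (s+200): 200 + j1511 → |·| = √(200²+1511²) = √2323121 ≈ 1524.2, ∠ = arctan(1511/200) ≈ 82.46°
pole (s+250): 250 + j1511 → |·| = √(250²+1511²) = √2345621 ≈ 1531.5, ∠ = arctan(1511/250) ≈ 80.61°
pole (s+328): 328 + j1511 → |·| = √(328²+1511²) = √2390705 ≈ 1546.2, ∠ = arctan(1511/328) ≈ 77.75°
|H| = 1000 · 2.3031e+06 / 2.368e+06 ≈ 972.59
Gain = 20 log₁₀(972.59) ≈ 59.76 dB

59.8 dB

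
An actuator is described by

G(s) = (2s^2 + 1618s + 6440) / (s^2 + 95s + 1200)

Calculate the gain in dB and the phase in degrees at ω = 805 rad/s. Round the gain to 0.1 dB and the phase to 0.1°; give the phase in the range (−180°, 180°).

Substitute s = j805:
Numerator: 2(j805)^2 + 1618(j805) + 6440 = -1289610 + j1302490
Denominator: (j805)^2 + 95(j805) + 1200 = -646825 + j76475
|N| = √(1289610² + 1302490²) ≈ 1.8329e+06, ∠N ≈ 134.72°
|D| = √(646825² + 76475²) ≈ 6.5133e+05, ∠D ≈ 173.26°
|G| = 1.8329e+06 / 6.5133e+05 ≈ 2.8141
Gain = 20 log₁₀(2.8141) ≈ 8.99 dB
∠G = 134.72° − 173.26° = -38.54°

9.0 dB, -38.5°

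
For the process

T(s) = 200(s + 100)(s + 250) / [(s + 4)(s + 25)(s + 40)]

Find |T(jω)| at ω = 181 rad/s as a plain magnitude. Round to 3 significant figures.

2.08

At s = jω = j181:
zero (s+100): 100 + j181 → |·| = √(100²+181²) = √42761 ≈ 206.79, ∠ = arctan(181/100) ≈ 61.08°
zero (s+250): 250 + j181 → |·| = √(250²+181²) = √95261 ≈ 308.64, ∠ = arctan(181/250) ≈ 35.90°
pole (s+4): 4 + j181 → |·| = √(4²+181²) = √32777 ≈ 181.04, ∠ = arctan(181/4) ≈ 88.73°
pole (s+25): 25 + j181 → |·| = √(25²+181²) = √33386 ≈ 182.72, ∠ = arctan(181/25) ≈ 82.14°
pole (s+40): 40 + j181 → |·| = √(40²+181²) = √34361 ≈ 185.37, ∠ = arctan(181/40) ≈ 77.54°
|T| = 200 · 63824 / 6.132e+06 ≈ 2.0817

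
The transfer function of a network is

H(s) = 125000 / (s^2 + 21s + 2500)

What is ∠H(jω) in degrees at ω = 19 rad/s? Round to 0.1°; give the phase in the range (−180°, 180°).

-10.6°

At s = jω = j19:
quadratic: (j19)² + 21·j19 + 2500 = 2139 + j399 → |·| ≈ 2175.9, ∠ ≈ 10.57°
∠H = 0.00° − 10.57° = -10.57°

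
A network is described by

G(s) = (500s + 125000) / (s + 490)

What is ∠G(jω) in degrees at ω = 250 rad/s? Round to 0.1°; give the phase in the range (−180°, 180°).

Substitute s = j250:
Numerator: 500(j250) + 125000 = 125000 + j125000
Denominator: (j250) + 490 = 490 + j250
|N| = √(125000² + 125000²) ≈ 1.7678e+05, ∠N ≈ 45.00°
|D| = √(490² + 250²) ≈ 550.09, ∠D ≈ 27.03°
∠G = 45.00° − 27.03° = 17.97°

18.0°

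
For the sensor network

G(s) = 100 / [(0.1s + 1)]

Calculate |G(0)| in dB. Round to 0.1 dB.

40.0 dB

G(0) = 100 · 1 / 1 = 100
20 log₁₀(100) ≈ 40.00 dB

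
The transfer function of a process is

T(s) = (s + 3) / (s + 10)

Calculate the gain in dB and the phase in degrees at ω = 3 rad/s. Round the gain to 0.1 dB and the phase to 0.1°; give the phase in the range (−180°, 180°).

At s = jω = j3:
zero (s+3): 3 + j3 → |·| = √(3²+3²) = √18 ≈ 4.2426, ∠ = arctan(3/3) ≈ 45.00°
pole (s+10): 10 + j3 → |·| = √(10²+3²) = √109 ≈ 10.44, ∠ = arctan(3/10) ≈ 16.70°
|T| = 1 · 4.2426 / 10.44 ≈ 0.40638
Gain = 20 log₁₀(0.40638) ≈ -7.82 dB
∠T = 45.00° − 16.70° = 28.30°

-7.8 dB, 28.3°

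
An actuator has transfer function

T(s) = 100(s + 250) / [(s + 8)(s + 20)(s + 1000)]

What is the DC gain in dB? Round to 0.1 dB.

-16.1 dB

T(0) = 100·250 / (8·20·1000) = 0.15625
20 log₁₀(0.15625) ≈ -16.12 dB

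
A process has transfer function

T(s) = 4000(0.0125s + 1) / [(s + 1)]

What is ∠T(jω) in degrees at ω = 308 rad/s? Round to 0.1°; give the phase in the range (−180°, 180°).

At ω = 308 rad/s:
zero (1 + j308·0.0125) = 1 + j3.85 → |·| ≈ 3.9778, ∠ ≈ 75.44°
pole (1 + j308·1) = 1 + j308 → |·| ≈ 308, ∠ ≈ 89.81°
∠T = (75.44°) − (89.81°) = -14.37°

-14.4°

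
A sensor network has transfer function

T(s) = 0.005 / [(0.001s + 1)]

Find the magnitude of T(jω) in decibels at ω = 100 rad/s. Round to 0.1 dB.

-46.1 dB

At ω = 100 rad/s:
pole (1 + j100·0.001) = 1 + j0.1 → |·| ≈ 1.005, ∠ ≈ 5.71°
|T| = 0.005 · 1 / (1.005) ≈ 0.0049751
Gain = 20 log₁₀(0.0049751) ≈ -46.06 dB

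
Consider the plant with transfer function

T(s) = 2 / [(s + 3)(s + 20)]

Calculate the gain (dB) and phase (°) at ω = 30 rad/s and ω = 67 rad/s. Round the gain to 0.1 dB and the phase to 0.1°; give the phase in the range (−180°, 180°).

At s = jω = j30:
pole (s+3): 3 + j30 → |·| = √(3²+30²) = √909 ≈ 30.15, ∠ = arctan(30/3) ≈ 84.29°
pole (s+20): 20 + j30 → |·| = √(20²+30²) = √1300 ≈ 36.056, ∠ = arctan(30/20) ≈ 56.31°
|T| = 2 / 1087.1 ≈ 0.0018398
Gain = 20 log₁₀(0.0018398) ≈ -54.70 dB
∠T = 0.00° − 140.60° = -140.60°

At s = jω = j67:
pole (s+3): 3 + j67 → |·| = √(3²+67²) = √4498 ≈ 67.067, ∠ = arctan(67/3) ≈ 87.44°
pole (s+20): 20 + j67 → |·| = √(20²+67²) = √4889 ≈ 69.921, ∠ = arctan(67/20) ≈ 73.38°
|T| = 2 / 4689.4 ≈ 0.00042649
Gain = 20 log₁₀(0.00042649) ≈ -67.40 dB
∠T = 0.00° − 160.82° = -160.82°

ω = 30: -54.7 dB, -140.6°; ω = 67: -67.4 dB, -160.8°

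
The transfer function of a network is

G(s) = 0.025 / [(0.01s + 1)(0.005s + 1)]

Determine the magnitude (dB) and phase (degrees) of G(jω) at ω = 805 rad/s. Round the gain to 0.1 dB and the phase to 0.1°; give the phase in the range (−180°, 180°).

-62.6 dB, -159.0°

At ω = 805 rad/s:
pole (1 + j805·0.01) = 1 + j8.05 → |·| ≈ 8.1119, ∠ ≈ 82.92°
pole (1 + j805·0.005) = 1 + j4.025 → |·| ≈ 4.1474, ∠ ≈ 76.05°
|G| = 0.025 · 1 / (8.1119 · 4.1474) ≈ 0.00074309
Gain = 20 log₁₀(0.00074309) ≈ -62.58 dB
∠G = (0°) − (82.92° + 76.05°) = -158.97°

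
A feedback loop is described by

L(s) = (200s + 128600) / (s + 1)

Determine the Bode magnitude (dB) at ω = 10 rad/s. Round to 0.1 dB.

Substitute s = j10:
Numerator: 200(j10) + 128600 = 128600 + j2000
Denominator: (j10) + 1 = 1 + j10
|N| = √(128600² + 2000²) ≈ 1.2862e+05, ∠N ≈ 0.89°
|D| = √(1² + 10²) ≈ 10.05, ∠D ≈ 84.29°
|L| = 1.2862e+05 / 10.05 ≈ 12798
Gain = 20 log₁₀(12798) ≈ 82.14 dB

82.1 dB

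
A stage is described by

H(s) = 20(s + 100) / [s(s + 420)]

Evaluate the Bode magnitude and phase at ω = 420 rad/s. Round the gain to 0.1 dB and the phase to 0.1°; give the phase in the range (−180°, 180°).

-29.2 dB, -58.4°

At s = jω = j420:
zero (s+100): 100 + j420 → |·| = √(100²+420²) = √186400 ≈ 431.74, ∠ = arctan(420/100) ≈ 76.61°
pole (s+420): 420 + j420 → |·| = √(420²+420²) = √352800 ≈ 593.97, ∠ = arctan(420/420) ≈ 45.00°
pole at origin: |s| = 420, ∠ = 90.00° (in denominator)
|H| = 20 · 431.74 / 2.4947e+05 ≈ 0.034613
Gain = 20 log₁₀(0.034613) ≈ -29.22 dB
∠H = 76.61° − 135.00° = -58.39°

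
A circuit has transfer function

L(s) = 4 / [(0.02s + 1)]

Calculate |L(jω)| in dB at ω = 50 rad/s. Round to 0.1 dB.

9.0 dB

At ω = 50 rad/s:
pole (1 + j50·0.02) = 1 + j1 → |·| ≈ 1.4142, ∠ ≈ 45.00°
|L| = 4 · 1 / (1.4142) ≈ 2.8285
Gain = 20 log₁₀(2.8285) ≈ 9.03 dB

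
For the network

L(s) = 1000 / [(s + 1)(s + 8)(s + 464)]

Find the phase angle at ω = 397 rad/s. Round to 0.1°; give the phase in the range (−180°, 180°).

140.7°

At s = jω = j397:
pole (s+1): 1 + j397 → |·| = √(1²+397²) = √157610 ≈ 397, ∠ = arctan(397/1) ≈ 89.86°
pole (s+8): 8 + j397 → |·| = √(8²+397²) = √157673 ≈ 397.08, ∠ = arctan(397/8) ≈ 88.85°
pole (s+464): 464 + j397 → |·| = √(464²+397²) = √372905 ≈ 610.66, ∠ = arctan(397/464) ≈ 40.55°
∠L = 0.00° − 219.26° = -219.26° ≡ 140.74° (principal value)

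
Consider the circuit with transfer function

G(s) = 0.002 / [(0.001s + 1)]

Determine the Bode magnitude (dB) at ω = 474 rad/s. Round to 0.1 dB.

-54.9 dB

At ω = 474 rad/s:
pole (1 + j474·0.001) = 1 + j0.474 → |·| ≈ 1.1067, ∠ ≈ 25.36°
|G| = 0.002 · 1 / (1.1067) ≈ 0.0018072
Gain = 20 log₁₀(0.0018072) ≈ -54.86 dB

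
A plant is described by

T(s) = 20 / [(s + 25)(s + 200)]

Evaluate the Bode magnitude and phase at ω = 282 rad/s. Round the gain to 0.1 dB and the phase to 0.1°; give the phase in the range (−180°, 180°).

At s = jω = j282:
pole (s+25): 25 + j282 → |·| = √(25²+282²) = √80149 ≈ 283.11, ∠ = arctan(282/25) ≈ 84.93°
pole (s+200): 200 + j282 → |·| = √(200²+282²) = √119524 ≈ 345.72, ∠ = arctan(282/200) ≈ 54.65°
|T| = 20 / 97877 ≈ 0.00020434
Gain = 20 log₁₀(0.00020434) ≈ -73.79 dB
∠T = 0.00° − 139.58° = -139.58°

-73.8 dB, -139.6°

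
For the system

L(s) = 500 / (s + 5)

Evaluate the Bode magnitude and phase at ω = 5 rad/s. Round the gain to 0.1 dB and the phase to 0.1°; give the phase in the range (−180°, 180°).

Substitute s = j5:
Numerator: 500 = 500 + j0
Denominator: (j5) + 5 = 5 + j5
|N| = √(500² + 0²) ≈ 500, ∠N ≈ 0.00°
|D| = √(5² + 5²) ≈ 7.0711, ∠D ≈ 45.00°
|L| = 500 / 7.0711 ≈ 70.71
Gain = 20 log₁₀(70.71) ≈ 36.99 dB
∠L = 0.00° − 45.00° = -45.00°

37.0 dB, -45.0°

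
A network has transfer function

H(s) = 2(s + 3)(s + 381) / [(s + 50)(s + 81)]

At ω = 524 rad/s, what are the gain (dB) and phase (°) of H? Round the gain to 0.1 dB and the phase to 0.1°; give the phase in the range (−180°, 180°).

At s = jω = j524:
zero (s+3): 3 + j524 → |·| = √(3²+524²) = √274585 ≈ 524.01, ∠ = arctan(524/3) ≈ 89.67°
zero (s+381): 381 + j524 → |·| = √(381²+524²) = √419737 ≈ 647.87, ∠ = arctan(524/381) ≈ 53.98°
pole (s+50): 50 + j524 → |·| = √(50²+524²) = √277076 ≈ 526.38, ∠ = arctan(524/50) ≈ 84.55°
pole (s+81): 81 + j524 → |·| = √(81²+524²) = √281137 ≈ 530.22, ∠ = arctan(524/81) ≈ 81.21°
|H| = 2 · 3.3949e+05 / 2.791e+05 ≈ 2.4327
Gain = 20 log₁₀(2.4327) ≈ 7.72 dB
∠H = 143.65° − 165.76° = -22.11°

7.7 dB, -22.1°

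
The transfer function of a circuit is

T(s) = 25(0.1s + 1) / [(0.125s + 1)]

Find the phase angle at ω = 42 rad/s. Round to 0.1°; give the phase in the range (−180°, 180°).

At ω = 42 rad/s:
zero (1 + j42·0.1) = 1 + j4.2 → |·| ≈ 4.3174, ∠ ≈ 76.61°
pole (1 + j42·0.125) = 1 + j5.25 → |·| ≈ 5.3444, ∠ ≈ 79.22°
∠T = (76.61°) − (79.22°) = -2.61°

-2.6°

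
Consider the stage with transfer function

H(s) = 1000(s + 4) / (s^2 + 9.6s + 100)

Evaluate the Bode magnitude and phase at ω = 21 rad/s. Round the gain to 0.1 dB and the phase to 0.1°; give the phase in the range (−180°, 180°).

34.6 dB, -70.2°

At s = jω = j21:
zero (s+4): 4 + j21 → |·| = √(4²+21²) = √457 ≈ 21.378, ∠ = arctan(21/4) ≈ 79.22°
quadratic: (j21)² + 9.6·j21 + 100 = -341 + j201.6 → |·| ≈ 396.14, ∠ ≈ 149.41°
|H| = 1000 · 21.378 / 396.14 ≈ 53.966
Gain = 20 log₁₀(53.966) ≈ 34.64 dB
∠H = 79.22° − 149.41° = -70.19°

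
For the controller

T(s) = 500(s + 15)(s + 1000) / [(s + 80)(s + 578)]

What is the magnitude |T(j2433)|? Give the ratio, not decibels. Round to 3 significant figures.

At s = jω = j2433:
zero (s+15): 15 + j2433 → |·| = √(15²+2433²) = √5919714 ≈ 2433, ∠ = arctan(2433/15) ≈ 89.65°
zero (s+1000): 1000 + j2433 → |·| = √(1000²+2433²) = √6919489 ≈ 2630.5, ∠ = arctan(2433/1000) ≈ 67.66°
pole (s+80): 80 + j2433 → |·| = √(80²+2433²) = √5925889 ≈ 2434.3, ∠ = arctan(2433/80) ≈ 88.12°
pole (s+578): 578 + j2433 → |·| = √(578²+2433²) = √6253573 ≈ 2500.7, ∠ = arctan(2433/578) ≈ 76.64°
|T| = 500 · 6.4e+06 / 6.0875e+06 ≈ 525.67

526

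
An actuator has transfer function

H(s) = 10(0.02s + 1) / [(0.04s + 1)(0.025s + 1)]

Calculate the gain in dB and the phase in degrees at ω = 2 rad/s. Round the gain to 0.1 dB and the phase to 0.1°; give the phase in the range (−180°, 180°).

20.0 dB, -5.1°

At ω = 2 rad/s:
zero (1 + j2·0.02) = 1 + j0.04 → |·| ≈ 1.0008, ∠ ≈ 2.29°
pole (1 + j2·0.04) = 1 + j0.08 → |·| ≈ 1.0032, ∠ ≈ 4.57°
pole (1 + j2·0.025) = 1 + j0.05 → |·| ≈ 1.0012, ∠ ≈ 2.86°
|H| = 10 · 1.0008 / (1.0032 · 1.0012) ≈ 9.9641
Gain = 20 log₁₀(9.9641) ≈ 19.97 dB
∠H = (2.29°) − (4.57° + 2.86°) = -5.14°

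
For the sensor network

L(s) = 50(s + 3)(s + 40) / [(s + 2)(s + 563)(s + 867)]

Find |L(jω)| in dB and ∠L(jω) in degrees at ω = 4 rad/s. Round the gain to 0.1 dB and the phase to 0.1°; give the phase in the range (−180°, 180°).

At s = jω = j4:
zero (s+3): 3 + j4 → |·| = √(3²+4²) = √25 ≈ 5, ∠ = arctan(4/3) ≈ 53.13°
zero (s+40): 40 + j4 → |·| = √(40²+4²) = √1616 ≈ 40.2, ∠ = arctan(4/40) ≈ 5.71°
pole (s+2): 2 + j4 → |·| = √(2²+4²) = √20 ≈ 4.4721, ∠ = arctan(4/2) ≈ 63.43°
pole (s+563): 563 + j4 → |·| = √(563²+4²) = √316985 ≈ 563.01, ∠ = arctan(4/563) ≈ 0.41°
pole (s+867): 867 + j4 → |·| = √(867²+4²) = √751705 ≈ 867.01, ∠ = arctan(4/867) ≈ 0.26°
|L| = 50 · 201 / 2.183e+06 ≈ 0.0046038
Gain = 20 log₁₀(0.0046038) ≈ -46.74 dB
∠L = 58.84° − 64.10° = -5.26°

-46.7 dB, -5.3°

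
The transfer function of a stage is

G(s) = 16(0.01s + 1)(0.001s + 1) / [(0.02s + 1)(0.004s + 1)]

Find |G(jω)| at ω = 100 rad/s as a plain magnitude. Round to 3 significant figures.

9.44

At ω = 100 rad/s:
zero (1 + j100·0.01) = 1 + j1 → |·| ≈ 1.4142, ∠ ≈ 45.00°
zero (1 + j100·0.001) = 1 + j0.1 → |·| ≈ 1.005, ∠ ≈ 5.71°
pole (1 + j100·0.02) = 1 + j2 → |·| ≈ 2.2361, ∠ ≈ 63.43°
pole (1 + j100·0.004) = 1 + j0.4 → |·| ≈ 1.077, ∠ ≈ 21.80°
|G| = 16 · 1.4142 · 1.005 / (2.2361 · 1.077) ≈ 9.4426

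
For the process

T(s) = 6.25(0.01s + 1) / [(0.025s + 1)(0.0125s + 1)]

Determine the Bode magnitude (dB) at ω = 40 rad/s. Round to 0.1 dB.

At ω = 40 rad/s:
zero (1 + j40·0.01) = 1 + j0.4 → |·| ≈ 1.077, ∠ ≈ 21.80°
pole (1 + j40·0.025) = 1 + j1 → |·| ≈ 1.4142, ∠ ≈ 45.00°
pole (1 + j40·0.0125) = 1 + j0.5 → |·| ≈ 1.118, ∠ ≈ 26.57°
|T| = 6.25 · 1.077 / (1.4142 · 1.118) ≈ 4.2574
Gain = 20 log₁₀(4.2574) ≈ 12.58 dB

12.6 dB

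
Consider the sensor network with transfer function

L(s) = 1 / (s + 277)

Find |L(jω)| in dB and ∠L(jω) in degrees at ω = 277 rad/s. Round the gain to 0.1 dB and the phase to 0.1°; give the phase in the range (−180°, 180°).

-51.9 dB, -45.0°

Substitute s = j277:
Numerator: 1 = 1 + j0
Denominator: (j277) + 277 = 277 + j277
|N| = √(1² + 0²) ≈ 1, ∠N ≈ 0.00°
|D| = √(277² + 277²) ≈ 391.74, ∠D ≈ 45.00°
|L| = 1 / 391.74 ≈ 0.0025527
Gain = 20 log₁₀(0.0025527) ≈ -51.86 dB
∠L = 0.00° − 45.00° = -45.00°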